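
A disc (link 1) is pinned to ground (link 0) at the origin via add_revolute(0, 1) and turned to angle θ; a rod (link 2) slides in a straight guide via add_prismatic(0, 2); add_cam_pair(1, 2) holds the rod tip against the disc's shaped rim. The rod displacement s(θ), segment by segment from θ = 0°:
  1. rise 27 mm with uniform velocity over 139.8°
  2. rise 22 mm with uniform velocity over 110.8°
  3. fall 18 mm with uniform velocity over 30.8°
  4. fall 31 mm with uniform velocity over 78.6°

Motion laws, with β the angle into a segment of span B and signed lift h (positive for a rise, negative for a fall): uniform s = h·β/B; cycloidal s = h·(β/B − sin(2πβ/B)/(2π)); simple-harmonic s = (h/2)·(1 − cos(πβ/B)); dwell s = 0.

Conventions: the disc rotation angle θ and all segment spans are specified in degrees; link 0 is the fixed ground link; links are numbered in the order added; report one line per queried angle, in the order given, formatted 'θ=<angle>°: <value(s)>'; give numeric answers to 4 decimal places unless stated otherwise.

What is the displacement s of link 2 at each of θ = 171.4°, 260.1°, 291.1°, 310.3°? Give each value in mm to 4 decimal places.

segment 1 (0° to 139.8°, uniform, h = 27) is passed completely: s = 0.0000 + (27) = 27.0000
θ = 171.4° falls in segment 2 (139.8° to 250.6°, uniform, h = 22): β = 171.4 − 139.8 = 31.6°, B = 110.8°; Δs = 22·31.6/110.8 = 6.2744; s = 27.0000 + 6.2744 = 33.2744
segment 2 (139.8° to 250.6°, uniform, h = 22) is passed completely: s = 27.0000 + (22) = 49.0000
θ = 260.1° falls in segment 3 (250.6° to 281.4°, uniform, h = -18): β = 260.1 − 250.6 = 9.5°, B = 30.8°; Δs = -18·9.5/30.8 = -5.5519; s = 49.0000 − 5.5519 = 43.4481
segment 3 (250.6° to 281.4°, uniform, h = -18) is passed completely: s = 49.0000 + (-18) = 31.0000
θ = 291.1° falls in segment 4 (281.4° to 360°, uniform, h = -31): β = 291.1 − 281.4 = 9.7°, B = 78.6°; Δs = -31·9.7/78.6 = -3.8257; s = 31.0000 − 3.8257 = 27.1743
θ = 310.3° falls in segment 4 (281.4° to 360°, uniform, h = -31): β = 310.3 − 281.4 = 28.9°, B = 78.6°; Δs = -31·28.9/78.6 = -11.3982; s = 31.0000 − 11.3982 = 19.6018

θ=171.4°: 33.2744
θ=260.1°: 43.4481
θ=291.1°: 27.1743
θ=310.3°: 19.6018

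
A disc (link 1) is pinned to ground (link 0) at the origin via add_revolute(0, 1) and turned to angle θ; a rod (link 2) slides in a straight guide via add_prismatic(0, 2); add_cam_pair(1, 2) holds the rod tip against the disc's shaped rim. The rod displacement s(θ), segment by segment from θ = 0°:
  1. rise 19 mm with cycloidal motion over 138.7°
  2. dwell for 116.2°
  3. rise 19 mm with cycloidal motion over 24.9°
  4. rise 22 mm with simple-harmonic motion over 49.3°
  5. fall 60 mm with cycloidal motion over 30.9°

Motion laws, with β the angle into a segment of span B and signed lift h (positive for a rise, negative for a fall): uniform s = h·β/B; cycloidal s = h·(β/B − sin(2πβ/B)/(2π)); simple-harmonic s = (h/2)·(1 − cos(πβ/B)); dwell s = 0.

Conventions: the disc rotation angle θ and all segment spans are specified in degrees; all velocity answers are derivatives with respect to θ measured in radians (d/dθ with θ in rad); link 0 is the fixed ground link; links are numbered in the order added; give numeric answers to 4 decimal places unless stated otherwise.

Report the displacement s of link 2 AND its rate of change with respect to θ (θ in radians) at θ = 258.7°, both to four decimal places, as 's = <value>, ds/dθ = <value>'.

segment 1 (0° to 138.7°, cycloidal, h = 19) is passed completely: s = 0.0000 + (19) = 19.0000
segment 2 (138.7° to 254.9°, dwell): s unchanged at 19.0000
θ = 258.7° falls in segment 3 (254.9° to 279.8°, cycloidal, h = 19): β = 258.7 − 254.9 = 3.8°, B = 24.9°; Δs = 19·(0.1526 − sin(2π·0.1526)/(2π)) = 0.4244; s = 19.0000 + 0.4244 = 19.4244
velocity in seg [254.9°–279.8°] (cycloidal), θ in radians: β = 3.8° = 0.0663 rad, B = 24.9° = 0.4346 rad; ds/dθ = (h/B)(1 − cos(2πβ/B)) = (19/0.4346)(1 − cos(2π·0.1526)) = 18.605458 mm/rad

s = 19.4244, ds/dθ = 18.6055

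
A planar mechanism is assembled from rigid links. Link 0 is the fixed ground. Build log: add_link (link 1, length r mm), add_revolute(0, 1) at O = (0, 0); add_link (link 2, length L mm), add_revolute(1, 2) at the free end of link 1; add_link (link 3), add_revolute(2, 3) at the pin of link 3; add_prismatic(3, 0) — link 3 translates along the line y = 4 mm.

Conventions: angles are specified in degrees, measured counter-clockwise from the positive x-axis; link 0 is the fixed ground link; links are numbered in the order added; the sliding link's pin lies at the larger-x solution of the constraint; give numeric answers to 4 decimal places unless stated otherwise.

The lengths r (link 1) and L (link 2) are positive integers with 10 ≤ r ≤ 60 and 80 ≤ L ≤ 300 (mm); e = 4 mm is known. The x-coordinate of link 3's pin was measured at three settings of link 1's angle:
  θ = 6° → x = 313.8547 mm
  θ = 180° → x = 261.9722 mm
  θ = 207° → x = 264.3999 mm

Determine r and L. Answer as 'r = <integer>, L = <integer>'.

constraint per measurement: (x − r cos θ)² + (r sin θ − e)² = L²
subtracting the θ₁ and θ₂ equations cancels the r² and L² terms:
r = (x₁² − x₂²) / (2[(x₁cos θ₁ + e sin θ₁) − (x₂cos θ₂ + e sin θ₂)]) = 26.0000 → r = 26
L² = (x₁ − r cos θ₁)² + (r sin θ₁ − e)² = 82943.9915 → L = 288.0000 → L = 288
check at θ₃=207°: x = 264.3999 (printed 264.3999) ✓

r = 26, L = 288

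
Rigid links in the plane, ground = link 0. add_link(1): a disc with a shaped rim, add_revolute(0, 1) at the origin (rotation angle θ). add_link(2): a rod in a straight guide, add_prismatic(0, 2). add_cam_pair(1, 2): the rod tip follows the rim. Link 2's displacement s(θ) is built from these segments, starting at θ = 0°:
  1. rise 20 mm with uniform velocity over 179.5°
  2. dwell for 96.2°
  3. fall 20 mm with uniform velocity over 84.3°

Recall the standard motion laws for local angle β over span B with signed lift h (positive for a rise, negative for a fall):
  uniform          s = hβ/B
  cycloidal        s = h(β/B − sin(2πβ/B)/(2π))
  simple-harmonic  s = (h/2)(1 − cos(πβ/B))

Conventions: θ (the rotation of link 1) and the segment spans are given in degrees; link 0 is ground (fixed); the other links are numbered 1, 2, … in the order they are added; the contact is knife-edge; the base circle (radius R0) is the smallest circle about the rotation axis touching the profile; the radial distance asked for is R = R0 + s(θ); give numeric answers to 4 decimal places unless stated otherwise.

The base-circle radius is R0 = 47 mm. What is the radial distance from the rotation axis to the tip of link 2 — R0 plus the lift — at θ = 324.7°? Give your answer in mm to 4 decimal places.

segment 1 (0° to 179.5°, uniform, h = 20) is passed completely: s = 0.0000 + (20) = 20.0000
segment 2 (179.5° to 275.7°, dwell): s unchanged at 20.0000
θ = 324.7° falls in segment 3 (275.7° to 360°, uniform, h = -20): β = 324.7 − 275.7 = 49°, B = 84.3°; Δs = -20·49/84.3 = -11.6251; s = 20.0000 − 11.6251 = 8.3749
R = R0 + s = 47 + 8.3749 = 55.3749

55.3749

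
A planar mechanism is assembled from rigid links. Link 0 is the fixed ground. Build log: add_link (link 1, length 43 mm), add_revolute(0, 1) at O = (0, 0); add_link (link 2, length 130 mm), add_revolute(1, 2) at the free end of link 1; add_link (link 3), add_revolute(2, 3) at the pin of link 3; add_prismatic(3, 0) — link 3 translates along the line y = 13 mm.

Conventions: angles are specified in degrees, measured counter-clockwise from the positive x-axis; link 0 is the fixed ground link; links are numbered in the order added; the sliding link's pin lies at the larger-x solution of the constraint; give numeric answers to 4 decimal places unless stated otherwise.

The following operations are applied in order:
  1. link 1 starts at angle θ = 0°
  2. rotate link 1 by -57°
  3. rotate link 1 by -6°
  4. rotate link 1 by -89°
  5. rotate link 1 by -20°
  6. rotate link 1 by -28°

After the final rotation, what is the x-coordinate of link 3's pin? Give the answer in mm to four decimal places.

geometry: r = 43 mm, L = 130 mm, e = 13 mm; θ starts at 0°
rotate link 1 by -57°: θ ← 0° -57° = -57°
rotate link 1 by -6°: θ ← -57° -6° = -63°
rotate link 1 by -89°: θ ← -63° -89° = -152°
rotate link 1 by -20°: θ ← -152° -20° = -172°
rotate link 1 by -28°: θ ← -172° -28° = -200°
crank pin P = (r cos θ, r sin θ) = (-40.406783, 14.706866)
h = r sin θ − e = 14.706866 − 13 = 1.706866
x = r cos θ + √(L² − h²) = -40.406783 + 129.988794 = 89.582011

89.5820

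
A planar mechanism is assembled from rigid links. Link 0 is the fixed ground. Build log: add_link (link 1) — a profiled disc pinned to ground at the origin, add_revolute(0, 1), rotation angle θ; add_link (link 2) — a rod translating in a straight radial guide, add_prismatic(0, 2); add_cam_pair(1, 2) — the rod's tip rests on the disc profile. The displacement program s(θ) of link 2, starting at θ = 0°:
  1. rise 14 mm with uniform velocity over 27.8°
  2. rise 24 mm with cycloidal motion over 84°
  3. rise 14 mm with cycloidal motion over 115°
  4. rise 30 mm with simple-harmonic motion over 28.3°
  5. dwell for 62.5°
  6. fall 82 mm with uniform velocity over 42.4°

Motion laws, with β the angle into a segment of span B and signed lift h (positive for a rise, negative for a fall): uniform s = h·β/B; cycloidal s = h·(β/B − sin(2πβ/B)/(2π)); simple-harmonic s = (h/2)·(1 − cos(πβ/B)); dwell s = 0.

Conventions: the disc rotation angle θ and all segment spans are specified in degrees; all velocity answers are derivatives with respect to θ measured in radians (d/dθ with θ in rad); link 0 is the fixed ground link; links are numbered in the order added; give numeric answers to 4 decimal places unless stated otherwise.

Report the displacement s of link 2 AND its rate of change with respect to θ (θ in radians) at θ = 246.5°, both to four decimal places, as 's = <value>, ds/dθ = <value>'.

seg 1 [0°–27.8°] uniform, h=14: full span → s += 14 → s = 14.0000
seg 2 [27.8°–111.8°] cycloidal, h=24: full span → s += 24 → s = 38.0000
seg 3 [111.8°–226.8°] cycloidal, h=14: full span → s += 14 → s = 52.0000
seg 4 [226.8°–255.1°] simple-harmonic, h=30: θ=246.5° here. β=19.7, B=28.3. 30/2·(1 − cos(π·0.6961)) = 23.6679 → s = 75.6679
velocity in seg [226.8°–255.1°] (simple-harmonic), θ in radians: β = 19.7° = 0.3438 rad, B = 28.3° = 0.4939 rad; ds/dθ = (πh/(2B)) sin(πβ/B) = (π·30/(2·0.4939)) sin(π·0.6961) = 77.864377 mm/rad

s = 75.6679, ds/dθ = 77.8644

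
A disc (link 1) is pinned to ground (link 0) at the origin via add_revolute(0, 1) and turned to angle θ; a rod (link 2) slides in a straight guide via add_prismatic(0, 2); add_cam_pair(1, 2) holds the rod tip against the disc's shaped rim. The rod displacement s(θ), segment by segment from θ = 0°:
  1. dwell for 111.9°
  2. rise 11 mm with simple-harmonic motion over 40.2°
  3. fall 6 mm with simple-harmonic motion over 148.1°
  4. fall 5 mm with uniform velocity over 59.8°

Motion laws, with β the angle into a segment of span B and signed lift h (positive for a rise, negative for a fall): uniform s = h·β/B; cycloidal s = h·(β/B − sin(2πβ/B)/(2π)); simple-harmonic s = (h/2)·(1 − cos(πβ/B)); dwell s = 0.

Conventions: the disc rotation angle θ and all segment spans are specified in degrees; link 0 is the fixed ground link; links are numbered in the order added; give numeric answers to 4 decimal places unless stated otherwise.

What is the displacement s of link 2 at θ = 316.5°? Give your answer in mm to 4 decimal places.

segment 1 (0° to 111.9°, dwell): s unchanged at 0.0000
segment 2 (111.9° to 152.1°, simple-harmonic, h = 11) is passed completely: s = 0.0000 + (11) = 11.0000
segment 3 (152.1° to 300.2°, simple-harmonic, h = -6) is passed completely: s = 11.0000 + (-6) = 5.0000
θ = 316.5° falls in segment 4 (300.2° to 360°, uniform, h = -5): β = 316.5 − 300.2 = 16.3°, B = 59.8°; Δs = -5·16.3/59.8 = -1.3629; s = 5.0000 − 1.3629 = 3.6371

3.6371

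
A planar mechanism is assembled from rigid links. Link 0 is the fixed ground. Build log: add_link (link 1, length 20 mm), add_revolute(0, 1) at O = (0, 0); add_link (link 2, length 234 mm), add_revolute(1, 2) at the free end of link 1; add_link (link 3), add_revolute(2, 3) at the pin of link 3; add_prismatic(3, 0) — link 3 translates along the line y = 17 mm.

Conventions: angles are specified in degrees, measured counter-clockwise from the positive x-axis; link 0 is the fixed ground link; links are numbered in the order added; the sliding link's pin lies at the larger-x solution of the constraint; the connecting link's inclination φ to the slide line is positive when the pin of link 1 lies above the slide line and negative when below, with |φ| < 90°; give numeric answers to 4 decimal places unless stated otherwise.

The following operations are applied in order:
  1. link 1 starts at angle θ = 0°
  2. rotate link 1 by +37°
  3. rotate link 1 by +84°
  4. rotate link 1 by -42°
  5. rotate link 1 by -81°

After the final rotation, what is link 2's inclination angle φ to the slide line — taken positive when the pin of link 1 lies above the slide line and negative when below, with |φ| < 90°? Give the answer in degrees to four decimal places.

geometry: r = 20 mm, L = 234 mm, e = 17 mm; θ starts at 0°
rotate link 1 by +37°: θ ← 0° +37° = 37°
rotate link 1 by +84°: θ ← 37° +84° = 121°
rotate link 1 by -42°: θ ← 121° -42° = 79°
rotate link 1 by -81°: θ ← 79° -81° = -2°
h = r sin θ − e = -0.697990 − 17 = -17.697990
sin φ = h / L = -17.697990 / 234 = -0.07563244
φ = arcsin(-0.07563244) = -4.337561°

-4.3376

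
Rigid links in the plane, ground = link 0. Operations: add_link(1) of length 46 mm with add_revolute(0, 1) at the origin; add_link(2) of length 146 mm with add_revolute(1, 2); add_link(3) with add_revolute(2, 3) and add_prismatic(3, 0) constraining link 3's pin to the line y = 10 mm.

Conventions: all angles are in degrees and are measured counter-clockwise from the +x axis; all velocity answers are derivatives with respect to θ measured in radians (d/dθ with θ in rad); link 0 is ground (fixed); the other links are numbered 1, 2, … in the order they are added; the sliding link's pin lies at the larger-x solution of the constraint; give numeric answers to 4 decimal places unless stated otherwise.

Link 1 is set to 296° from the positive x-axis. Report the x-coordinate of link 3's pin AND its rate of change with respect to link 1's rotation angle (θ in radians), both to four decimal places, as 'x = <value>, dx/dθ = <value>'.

geometry: r = 46 mm, L = 146 mm, e = 10 mm
crank pin P = (r cos θ, r sin θ) = (20.165073, -41.344526)
h = r sin θ − e = -41.344526 − 10 = -51.344526
x = r cos θ + √(L² − h²) = 20.165073 + 136.673844 = 156.838917
dx/dθ = −r sin θ − h·r cos θ/√(L² − h²) (θ in radians; h = -51.344526) = 48.919978

x = 156.8389, dx/dθ = 48.9200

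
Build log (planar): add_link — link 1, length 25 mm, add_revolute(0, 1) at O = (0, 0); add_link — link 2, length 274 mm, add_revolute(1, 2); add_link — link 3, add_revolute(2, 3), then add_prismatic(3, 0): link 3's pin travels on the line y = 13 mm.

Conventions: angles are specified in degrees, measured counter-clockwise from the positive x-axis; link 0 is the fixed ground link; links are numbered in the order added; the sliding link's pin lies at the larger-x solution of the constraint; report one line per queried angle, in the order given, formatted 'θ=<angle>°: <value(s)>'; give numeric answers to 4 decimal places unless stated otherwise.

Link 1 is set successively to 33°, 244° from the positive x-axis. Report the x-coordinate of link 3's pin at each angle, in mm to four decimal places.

geometry: r = 25 mm, L = 274 mm, e = 13 mm
θ=33°: crank pin P = (r cos θ, r sin θ) = (20.966764, 13.615976)
θ=33°: h = r sin θ − e = 13.615976 − 13 = 0.615976
θ=33°: x = r cos θ + √(L² − h²) = 20.966764 + 273.999308 = 294.966072
θ=244°: crank pin P = (r cos θ, r sin θ) = (-10.959279, -22.469851)
θ=244°: h = r sin θ − e = -22.469851 − 13 = -35.469851
θ=244°: x = r cos θ + √(L² − h²) = -10.959279 + 271.694479 = 260.735200

θ=33°: 294.9661
θ=244°: 260.7352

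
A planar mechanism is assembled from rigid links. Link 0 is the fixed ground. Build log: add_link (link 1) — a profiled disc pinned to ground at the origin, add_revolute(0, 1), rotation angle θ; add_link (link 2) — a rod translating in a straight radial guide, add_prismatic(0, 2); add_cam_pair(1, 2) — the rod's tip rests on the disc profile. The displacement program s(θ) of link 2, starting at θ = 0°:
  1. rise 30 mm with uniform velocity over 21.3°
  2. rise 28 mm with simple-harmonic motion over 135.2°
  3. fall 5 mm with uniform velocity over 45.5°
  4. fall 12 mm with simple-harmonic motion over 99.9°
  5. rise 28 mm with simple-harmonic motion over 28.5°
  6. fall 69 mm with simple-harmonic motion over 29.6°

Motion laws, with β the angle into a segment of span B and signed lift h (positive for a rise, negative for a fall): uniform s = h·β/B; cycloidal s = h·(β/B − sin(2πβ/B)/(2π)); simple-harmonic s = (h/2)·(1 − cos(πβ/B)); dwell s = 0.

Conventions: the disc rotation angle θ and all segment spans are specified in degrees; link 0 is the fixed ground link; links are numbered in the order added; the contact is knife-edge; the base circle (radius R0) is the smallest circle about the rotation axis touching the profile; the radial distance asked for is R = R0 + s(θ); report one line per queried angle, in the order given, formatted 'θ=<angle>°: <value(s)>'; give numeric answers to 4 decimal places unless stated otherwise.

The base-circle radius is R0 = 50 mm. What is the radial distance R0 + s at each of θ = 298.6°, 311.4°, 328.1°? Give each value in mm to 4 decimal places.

seg 1 [0°–21.3°] uniform, h=30: full span → s += 30 → s = 30.0000
seg 2 [21.3°–156.5°] simple-harmonic, h=28: full span → s += 28 → s = 58.0000
seg 3 [156.5°–202°] uniform, h=-5: full span → s += -5 → s = 53.0000
seg 4 [202°–301.9°] simple-harmonic, h=-12: θ=298.6° here. β=96.6, B=99.9. -12/2·(1 − cos(π·0.9670)) = -11.9677 → s = 41.0323
seg 4 [202°–301.9°] simple-harmonic, h=-12: full span → s += -12 → s = 41.0000
seg 5 [301.9°–330.4°] simple-harmonic, h=28: θ=311.4° here. β=9.5, B=28.5. 28/2·(1 − cos(π·0.3333)) = 7.0000 → s = 48.0000
seg 5 [301.9°–330.4°] simple-harmonic, h=28: θ=328.1° here. β=26.2, B=28.5. 28/2·(1 − cos(π·0.9193)) = 27.5525 → s = 68.5525
θ=298.6°: R = R0 + s = 50 + 41.0323 = 91.0323
θ=311.4°: R = R0 + s = 50 + 48.0000 = 98.0000
θ=328.1°: R = R0 + s = 50 + 68.5525 = 118.5525

θ=298.6°: 91.0323
θ=311.4°: 98.0000
θ=328.1°: 118.5525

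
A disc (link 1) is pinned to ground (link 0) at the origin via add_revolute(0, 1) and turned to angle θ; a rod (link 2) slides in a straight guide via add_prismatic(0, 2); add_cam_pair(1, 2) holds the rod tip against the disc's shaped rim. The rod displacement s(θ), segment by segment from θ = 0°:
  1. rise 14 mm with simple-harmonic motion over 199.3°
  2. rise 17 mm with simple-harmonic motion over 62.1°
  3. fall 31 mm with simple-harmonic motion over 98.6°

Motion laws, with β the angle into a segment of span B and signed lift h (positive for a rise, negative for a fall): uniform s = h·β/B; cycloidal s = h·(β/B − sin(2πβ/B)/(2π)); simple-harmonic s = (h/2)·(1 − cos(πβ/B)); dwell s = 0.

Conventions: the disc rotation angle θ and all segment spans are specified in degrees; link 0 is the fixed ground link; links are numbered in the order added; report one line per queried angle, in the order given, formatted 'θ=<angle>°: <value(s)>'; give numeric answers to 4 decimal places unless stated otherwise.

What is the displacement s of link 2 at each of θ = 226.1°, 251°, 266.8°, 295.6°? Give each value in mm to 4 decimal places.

segment 1 (0° to 199.3°, simple-harmonic, h = 14) is passed completely: s = 0.0000 + (14) = 14.0000
θ = 226.1° falls in segment 2 (199.3° to 261.4°, simple-harmonic, h = 17): β = 226.1 − 199.3 = 26.8°, B = 62.1°; Δs = 17/2·(1 − cos(π·0.4316)) = 6.6865; s = 14.0000 + 6.6865 = 20.6865
θ = 251° falls in segment 2 (199.3° to 261.4°, simple-harmonic, h = 17): β = 251 − 199.3 = 51.7°, B = 62.1°; Δs = 17/2·(1 − cos(π·0.8325)) = 15.8504; s = 14.0000 + 15.8504 = 29.8504
segment 2 (199.3° to 261.4°, simple-harmonic, h = 17) is passed completely: s = 14.0000 + (17) = 31.0000
θ = 266.8° falls in segment 3 (261.4° to 360°, simple-harmonic, h = -31): β = 266.8 − 261.4 = 5.4°, B = 98.6°; Δs = -31/2·(1 − cos(π·0.0548)) = -0.2289; s = 31.0000 − 0.2289 = 30.7711
θ = 295.6° falls in segment 3 (261.4° to 360°, simple-harmonic, h = -31): β = 295.6 − 261.4 = 34.2°, B = 98.6°; Δs = -31/2·(1 − cos(π·0.3469)) = -8.3271; s = 31.0000 − 8.3271 = 22.6729

θ=226.1°: 20.6865
θ=251°: 29.8504
θ=266.8°: 30.7711
θ=295.6°: 22.6729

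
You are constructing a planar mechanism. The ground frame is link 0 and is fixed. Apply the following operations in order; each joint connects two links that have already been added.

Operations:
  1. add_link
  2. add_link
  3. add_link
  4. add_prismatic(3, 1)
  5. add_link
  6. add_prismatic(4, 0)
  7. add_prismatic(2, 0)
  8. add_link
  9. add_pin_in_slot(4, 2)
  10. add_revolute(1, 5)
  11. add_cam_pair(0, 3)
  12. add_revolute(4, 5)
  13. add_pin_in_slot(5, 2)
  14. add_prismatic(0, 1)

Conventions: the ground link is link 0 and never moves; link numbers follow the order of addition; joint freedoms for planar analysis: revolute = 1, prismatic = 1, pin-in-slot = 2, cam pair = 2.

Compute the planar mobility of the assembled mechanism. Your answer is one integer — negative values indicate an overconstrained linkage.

(L,J1,J2)=(1,0,0); link0 fixed
link1: (2,0,0)
link2: (3,0,0)
link3: (4,0,0)
P 3-1 [J1]: (4,1,0)
link4: (5,1,0)
P 4-0 [J1]: (5,2,0)
P 2-0 [J1]: (5,3,0)
link5: (6,3,0)
PS 4-2 [J2]: (6,3,1)
R 1-5 [J1]: (6,4,1)
C 0-3 [J2]: (6,4,2)
R 4-5 [J1]: (6,5,2)
PS 5-2 [J2]: (6,5,3)
P 0-1 [J1]: (6,6,3)
Grübler: 3·5 − 2·6 − 3 = 0

M = 0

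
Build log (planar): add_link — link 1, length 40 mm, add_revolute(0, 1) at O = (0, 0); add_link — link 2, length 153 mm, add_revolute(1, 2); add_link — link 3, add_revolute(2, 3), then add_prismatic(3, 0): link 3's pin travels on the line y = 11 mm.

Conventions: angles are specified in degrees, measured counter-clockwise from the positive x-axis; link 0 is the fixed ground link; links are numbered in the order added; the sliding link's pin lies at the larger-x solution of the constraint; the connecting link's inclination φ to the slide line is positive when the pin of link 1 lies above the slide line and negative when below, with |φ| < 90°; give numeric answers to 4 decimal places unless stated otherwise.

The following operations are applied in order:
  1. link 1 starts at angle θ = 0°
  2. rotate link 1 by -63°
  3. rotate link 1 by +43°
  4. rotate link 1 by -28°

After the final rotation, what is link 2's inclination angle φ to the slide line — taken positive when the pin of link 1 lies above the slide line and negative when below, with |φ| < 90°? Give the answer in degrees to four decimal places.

geometry: r = 40 mm, L = 153 mm, e = 11 mm; θ starts at 0°
rotate link 1 by -63°: θ ← 0° -63° = -63°
rotate link 1 by +43°: θ ← -63° +43° = -20°
rotate link 1 by -28°: θ ← -20° -28° = -48°
h = r sin θ − e = -29.725793 − 11 = -40.725793
sin φ = h / L = -40.725793 / 153 = -0.26618165
φ = arcsin(-0.26618165) = -15.437179°

-15.4372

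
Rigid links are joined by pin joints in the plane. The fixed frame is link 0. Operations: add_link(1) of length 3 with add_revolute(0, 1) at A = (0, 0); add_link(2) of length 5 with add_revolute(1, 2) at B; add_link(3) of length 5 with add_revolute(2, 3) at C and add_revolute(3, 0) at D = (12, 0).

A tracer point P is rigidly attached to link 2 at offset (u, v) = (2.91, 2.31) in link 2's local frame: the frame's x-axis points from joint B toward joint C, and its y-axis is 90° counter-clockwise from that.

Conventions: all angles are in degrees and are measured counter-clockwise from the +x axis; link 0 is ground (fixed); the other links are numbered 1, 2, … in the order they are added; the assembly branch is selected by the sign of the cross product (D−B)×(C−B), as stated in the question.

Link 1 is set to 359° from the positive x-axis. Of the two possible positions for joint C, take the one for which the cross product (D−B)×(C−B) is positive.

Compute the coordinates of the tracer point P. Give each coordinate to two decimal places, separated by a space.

A=(0,0), D=(12.00,0)
B = A + 3.00·(cos359°, sin359°) = (2.9995, -0.0524)
|BD| = 9.0006
circle(B,5.00) ∩ circle(D,5.00): a=4.5003, h=2.1788
  candidates: C₊=(7.4871,2.1526) cross=19.611; C₋=(7.5124,-2.2050) cross=-19.611
  branch + wants cross > 0 → take C=(7.4871,2.1526) (cross=19.611)
ex = (C−B)/|BC| = (0.8975,0.4410); ey = (-0.4410,0.8975)
P = B + 2.91·ex + 2.31·ey = (4.5926,3.3042)

4.59 3.30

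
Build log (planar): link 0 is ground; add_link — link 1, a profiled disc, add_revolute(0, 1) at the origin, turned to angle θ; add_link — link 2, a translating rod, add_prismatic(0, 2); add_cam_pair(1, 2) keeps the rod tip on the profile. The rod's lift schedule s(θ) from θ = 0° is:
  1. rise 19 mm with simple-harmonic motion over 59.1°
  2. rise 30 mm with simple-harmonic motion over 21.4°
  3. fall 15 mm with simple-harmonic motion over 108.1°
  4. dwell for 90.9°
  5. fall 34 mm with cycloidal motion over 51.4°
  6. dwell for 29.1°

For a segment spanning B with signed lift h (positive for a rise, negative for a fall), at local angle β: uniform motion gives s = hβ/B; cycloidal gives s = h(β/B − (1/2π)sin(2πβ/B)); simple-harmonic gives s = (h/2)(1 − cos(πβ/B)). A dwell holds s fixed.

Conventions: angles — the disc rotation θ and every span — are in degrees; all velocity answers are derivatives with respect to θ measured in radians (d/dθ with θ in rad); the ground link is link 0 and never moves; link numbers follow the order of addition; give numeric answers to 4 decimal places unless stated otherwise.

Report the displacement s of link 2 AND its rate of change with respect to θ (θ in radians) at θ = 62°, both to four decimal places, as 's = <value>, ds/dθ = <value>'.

seg 1 [0°–59.1°] simple-harmonic, h=19: full span → s += 19 → s = 19.0000
seg 2 [59.1°–80.5°] simple-harmonic, h=30: θ=62° here. β=2.9, B=21.4. 30/2·(1 − cos(π·0.1355)) = 1.3389 → s = 20.3389
velocity in seg [59.1°–80.5°] (simple-harmonic), θ in radians: β = 2.9° = 0.0506 rad, B = 21.4° = 0.3735 rad; ds/dθ = (πh/(2B)) sin(πβ/B) = (π·30/(2·0.3735)) sin(π·0.1355) = 52.105658 mm/rad

s = 20.3389, ds/dθ = 52.1057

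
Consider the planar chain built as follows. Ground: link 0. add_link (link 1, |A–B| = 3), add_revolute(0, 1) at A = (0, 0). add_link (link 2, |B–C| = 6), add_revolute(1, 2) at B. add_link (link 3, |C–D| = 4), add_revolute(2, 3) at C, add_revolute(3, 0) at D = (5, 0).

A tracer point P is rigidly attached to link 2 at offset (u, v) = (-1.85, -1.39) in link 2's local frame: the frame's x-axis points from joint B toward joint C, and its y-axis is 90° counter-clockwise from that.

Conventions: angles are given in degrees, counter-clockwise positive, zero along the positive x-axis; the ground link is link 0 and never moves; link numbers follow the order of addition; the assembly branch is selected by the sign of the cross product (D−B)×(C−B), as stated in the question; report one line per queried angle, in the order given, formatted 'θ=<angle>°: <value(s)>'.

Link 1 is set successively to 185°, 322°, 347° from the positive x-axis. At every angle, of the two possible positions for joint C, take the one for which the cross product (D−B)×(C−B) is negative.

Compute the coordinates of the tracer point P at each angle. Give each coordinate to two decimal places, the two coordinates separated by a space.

A=(0,0), D=(5.00,0)
θ=185°: B = A + 3.00·(cos185°, sin185°) = (-2.9886, -0.2615)
θ=185°: |BD| = 7.9929
θ=185°: circle(B,6.00) ∩ circle(D,4.00): a=5.2475, h=2.9092
θ=185°:   candidates: C₊=(2.1610,2.8178) cross=23.253; C₋=(2.3513,-2.9974) cross=-23.253
θ=185°:   branch - wants cross < 0 → take C=(2.3513,-2.9974) (cross=-23.253)
θ=185°: ex = (C−B)/|BC| = (0.8900,-0.4560); ey = (0.4560,0.8900)
θ=185°: P = B + -1.85·ex + -1.39·ey = (-5.2689,-0.6550)
θ=322°: B = A + 3.00·(cos322°, sin322°) = (2.3640, -1.8470)
θ=322°: |BD| = 3.2186
θ=322°: circle(B,6.00) ∩ circle(D,4.00): a=4.7162, h=3.7091
θ=322°:   candidates: C₊=(4.0981,3.8970) cross=11.938; C₋=(8.3549,-2.1783) cross=-11.938
θ=322°:   branch - wants cross < 0 → take C=(8.3549,-2.1783) (cross=-11.938)
θ=322°: ex = (C−B)/|BC| = (0.9985,-0.0552); ey = (0.0552,0.9985)
θ=322°: P = B + -1.85·ex + -1.39·ey = (0.4401,-3.1327)
θ=347°: B = A + 3.00·(cos347°, sin347°) = (2.9231, -0.6749)
θ=347°: |BD| = 2.1838
θ=347°: circle(B,6.00) ∩ circle(D,4.00): a=5.6711, h=1.9592
θ=347°:   candidates: C₊=(7.7112,2.9410) cross=4.279; C₋=(8.9221,-0.7856) cross=-4.279
θ=347°:   branch - wants cross < 0 → take C=(8.9221,-0.7856) (cross=-4.279)
θ=347°: ex = (C−B)/|BC| = (0.9998,-0.0185); ey = (0.0185,0.9998)
θ=347°: P = B + -1.85·ex + -1.39·ey = (1.0478,-2.0305)

θ=185°: -5.27 -0.65
θ=322°: 0.44 -3.13
θ=347°: 1.05 -2.03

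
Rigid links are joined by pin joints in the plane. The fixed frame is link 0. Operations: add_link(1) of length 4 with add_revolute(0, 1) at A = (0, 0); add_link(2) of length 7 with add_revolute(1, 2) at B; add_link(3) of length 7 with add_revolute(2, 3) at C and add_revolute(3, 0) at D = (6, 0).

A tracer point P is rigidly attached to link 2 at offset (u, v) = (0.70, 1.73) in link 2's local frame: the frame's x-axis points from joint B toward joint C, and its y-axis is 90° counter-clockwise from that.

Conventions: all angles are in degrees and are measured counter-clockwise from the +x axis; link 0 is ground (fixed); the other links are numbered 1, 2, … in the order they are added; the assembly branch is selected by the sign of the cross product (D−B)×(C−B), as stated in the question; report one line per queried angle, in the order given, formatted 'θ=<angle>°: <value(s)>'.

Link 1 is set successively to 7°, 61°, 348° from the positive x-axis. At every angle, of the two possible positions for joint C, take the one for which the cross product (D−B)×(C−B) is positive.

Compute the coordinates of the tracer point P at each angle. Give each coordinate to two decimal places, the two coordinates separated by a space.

A=(0,0), D=(6.00,0)
θ=7°: B = A + 4.00·(cos7°, sin7°) = (3.9702, 0.4875)
θ=7°: |BD| = 2.0875
θ=7°: circle(B,7.00) ∩ circle(D,7.00): a=1.0438, h=6.9217
θ=7°:   candidates: C₊=(6.6014,6.9741) cross=14.449; C₋=(3.3687,-6.4866) cross=-14.449
θ=7°:   branch + wants cross > 0 → take C=(6.6014,6.9741) (cross=14.449)
θ=7°: ex = (C−B)/|BC| = (0.3759,0.9267); ey = (-0.9267,0.3759)
θ=7°: P = B + 0.70·ex + 1.73·ey = (2.6302,1.7864)
θ=61°: B = A + 4.00·(cos61°, sin61°) = (1.9392, 3.4985)
θ=61°: |BD| = 5.3600
θ=61°: circle(B,7.00) ∩ circle(D,7.00): a=2.6800, h=6.4667
θ=61°:   candidates: C₊=(8.1905,6.6485) cross=34.661; C₋=(-0.2512,-3.1500) cross=-34.661
θ=61°:   branch + wants cross > 0 → take C=(8.1905,6.6485) (cross=34.661)
θ=61°: ex = (C−B)/|BC| = (0.8930,0.4500); ey = (-0.4500,0.8930)
θ=61°: P = B + 0.70·ex + 1.73·ey = (1.7859,5.3584)
θ=348°: B = A + 4.00·(cos348°, sin348°) = (3.9126, -0.8316)
θ=348°: |BD| = 2.2470
θ=348°: circle(B,7.00) ∩ circle(D,7.00): a=1.1235, h=6.9093
θ=348°:   candidates: C₊=(2.3991,6.0028) cross=15.525; C₋=(7.5135,-6.8344) cross=-15.525
θ=348°:   branch + wants cross > 0 → take C=(2.3991,6.0028) (cross=15.525)
θ=348°: ex = (C−B)/|BC| = (-0.2162,0.9763); ey = (-0.9763,-0.2162)
θ=348°: P = B + 0.70·ex + 1.73·ey = (2.0722,-0.5223)

θ=7°: 2.63 1.79
θ=61°: 1.79 5.36
θ=348°: 2.07 -0.52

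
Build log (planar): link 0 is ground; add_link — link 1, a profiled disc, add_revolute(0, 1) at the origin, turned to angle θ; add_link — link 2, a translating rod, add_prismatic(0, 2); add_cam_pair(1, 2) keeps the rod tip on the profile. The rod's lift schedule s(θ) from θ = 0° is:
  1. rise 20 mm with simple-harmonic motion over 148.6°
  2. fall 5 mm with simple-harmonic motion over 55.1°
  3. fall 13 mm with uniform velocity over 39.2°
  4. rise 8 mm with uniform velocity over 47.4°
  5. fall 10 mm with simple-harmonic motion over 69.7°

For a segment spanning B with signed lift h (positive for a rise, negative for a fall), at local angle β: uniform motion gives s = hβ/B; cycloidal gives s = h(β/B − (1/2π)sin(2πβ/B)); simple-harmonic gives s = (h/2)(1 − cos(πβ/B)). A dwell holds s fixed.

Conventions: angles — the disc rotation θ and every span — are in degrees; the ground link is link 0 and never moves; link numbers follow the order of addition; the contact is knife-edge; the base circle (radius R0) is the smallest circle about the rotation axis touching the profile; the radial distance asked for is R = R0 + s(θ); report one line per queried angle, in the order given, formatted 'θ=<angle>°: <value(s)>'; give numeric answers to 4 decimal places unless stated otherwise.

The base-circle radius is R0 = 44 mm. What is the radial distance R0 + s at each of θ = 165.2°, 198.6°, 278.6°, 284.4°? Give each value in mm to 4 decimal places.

seg 1 [0°–148.6°] simple-harmonic, h=20: full span → s += 20 → s = 20.0000
seg 2 [148.6°–203.7°] simple-harmonic, h=-5: θ=165.2° here. β=16.6, B=55.1. -5/2·(1 − cos(π·0.3013)) = -1.0386 → s = 18.9614
seg 2 [148.6°–203.7°] simple-harmonic, h=-5: θ=198.6° here. β=50, B=55.1. -5/2·(1 − cos(π·0.9074)) = -4.8950 → s = 15.1050
seg 2 [148.6°–203.7°] simple-harmonic, h=-5: full span → s += -5 → s = 15.0000
seg 3 [203.7°–242.9°] uniform, h=-13: full span → s += -13 → s = 2.0000
seg 4 [242.9°–290.3°] uniform, h=8: θ=278.6° here. β=35.7, B=47.4. 8·35.7/47.4 = 6.0253 → s = 8.0253
seg 4 [242.9°–290.3°] uniform, h=8: θ=284.4° here. β=41.5, B=47.4. 8·41.5/47.4 = 7.0042 → s = 9.0042
θ=165.2°: R = R0 + s = 44 + 18.9614 = 62.9614
θ=198.6°: R = R0 + s = 44 + 15.1050 = 59.1050
θ=278.6°: R = R0 + s = 44 + 8.0253 = 52.0253
θ=284.4°: R = R0 + s = 44 + 9.0042 = 53.0042

θ=165.2°: 62.9614
θ=198.6°: 59.1050
θ=278.6°: 52.0253
θ=284.4°: 53.0042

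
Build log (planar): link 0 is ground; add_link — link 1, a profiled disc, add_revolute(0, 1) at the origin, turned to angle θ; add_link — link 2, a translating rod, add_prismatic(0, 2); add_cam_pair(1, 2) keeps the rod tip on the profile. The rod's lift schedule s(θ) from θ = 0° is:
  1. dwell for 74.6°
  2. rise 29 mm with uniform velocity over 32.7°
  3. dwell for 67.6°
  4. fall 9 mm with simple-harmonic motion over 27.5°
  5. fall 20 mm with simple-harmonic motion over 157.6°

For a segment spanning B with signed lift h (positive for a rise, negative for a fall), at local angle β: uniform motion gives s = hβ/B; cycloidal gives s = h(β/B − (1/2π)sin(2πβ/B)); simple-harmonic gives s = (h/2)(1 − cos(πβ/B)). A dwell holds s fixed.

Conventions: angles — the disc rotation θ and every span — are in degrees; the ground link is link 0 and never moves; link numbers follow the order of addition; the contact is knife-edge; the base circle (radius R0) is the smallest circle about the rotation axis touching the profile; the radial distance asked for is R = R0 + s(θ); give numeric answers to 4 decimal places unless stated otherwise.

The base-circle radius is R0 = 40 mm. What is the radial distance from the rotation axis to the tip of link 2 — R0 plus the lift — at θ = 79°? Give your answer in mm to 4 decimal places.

seg 1 [0°–74.6°] dwell: s stays 0.0000
seg 2 [74.6°–107.3°] uniform, h=29: θ=79° here. β=4.4, B=32.7. 29·4.4/32.7 = 3.9021 → s = 3.9021
R = R0 + s = 40 + 3.9021 = 43.9021

43.9021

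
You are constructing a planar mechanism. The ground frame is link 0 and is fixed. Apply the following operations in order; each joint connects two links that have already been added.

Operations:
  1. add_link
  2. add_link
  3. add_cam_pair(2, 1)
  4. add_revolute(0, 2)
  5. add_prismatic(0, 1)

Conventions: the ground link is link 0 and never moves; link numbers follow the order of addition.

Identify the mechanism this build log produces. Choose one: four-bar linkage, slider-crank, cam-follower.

links: 3 (incl. ground); joints: 1 revolute, 1 prismatic, 1 higher (cam) pair, forming one closed loop
3 links, revolute + prismatic + higher pair in one loop → cam-follower

cam-follower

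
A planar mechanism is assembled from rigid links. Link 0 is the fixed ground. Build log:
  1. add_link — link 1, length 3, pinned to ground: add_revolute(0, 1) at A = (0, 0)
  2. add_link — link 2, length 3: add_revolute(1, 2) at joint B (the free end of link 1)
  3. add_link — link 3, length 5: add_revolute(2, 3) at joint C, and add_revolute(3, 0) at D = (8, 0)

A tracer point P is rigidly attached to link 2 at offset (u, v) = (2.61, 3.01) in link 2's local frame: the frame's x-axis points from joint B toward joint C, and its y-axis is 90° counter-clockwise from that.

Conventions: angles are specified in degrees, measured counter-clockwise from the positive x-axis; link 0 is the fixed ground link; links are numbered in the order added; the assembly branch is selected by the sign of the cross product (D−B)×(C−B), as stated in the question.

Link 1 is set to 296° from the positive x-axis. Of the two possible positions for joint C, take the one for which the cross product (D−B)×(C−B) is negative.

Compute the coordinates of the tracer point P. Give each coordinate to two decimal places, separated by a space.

A=(0,0), D=(8.00,0)
B = A + 3.00·(cos296°, sin296°) = (1.3151, -2.6964)
|BD| = 7.2082
circle(B,3.00) ∩ circle(D,5.00): a=2.4943, h=1.6669
  candidates: C₊=(3.0047,-0.2174) cross=12.016; C₋=(4.2518,-3.3093) cross=-12.016
  branch - wants cross < 0 → take C=(4.2518,-3.3093) (cross=-12.016)
ex = (C−B)/|BC| = (0.9789,-0.2043); ey = (0.2043,0.9789)
P = B + 2.61·ex + 3.01·ey = (4.4850,-0.2831)

4.49 -0.28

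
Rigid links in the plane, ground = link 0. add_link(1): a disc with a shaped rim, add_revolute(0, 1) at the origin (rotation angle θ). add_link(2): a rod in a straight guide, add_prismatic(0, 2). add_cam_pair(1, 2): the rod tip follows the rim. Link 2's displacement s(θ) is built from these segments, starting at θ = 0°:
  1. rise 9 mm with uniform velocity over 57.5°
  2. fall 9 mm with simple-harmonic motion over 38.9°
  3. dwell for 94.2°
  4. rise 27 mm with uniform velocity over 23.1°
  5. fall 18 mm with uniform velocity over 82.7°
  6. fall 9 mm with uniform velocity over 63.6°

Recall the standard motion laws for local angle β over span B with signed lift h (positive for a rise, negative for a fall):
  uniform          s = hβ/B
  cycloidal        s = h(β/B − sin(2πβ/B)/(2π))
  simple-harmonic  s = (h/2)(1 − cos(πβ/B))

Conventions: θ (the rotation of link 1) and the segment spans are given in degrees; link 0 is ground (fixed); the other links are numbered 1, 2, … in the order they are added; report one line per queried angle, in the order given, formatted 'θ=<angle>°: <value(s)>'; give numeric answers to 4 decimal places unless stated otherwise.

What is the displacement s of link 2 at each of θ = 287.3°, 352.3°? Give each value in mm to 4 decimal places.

segment 1 (0° to 57.5°, uniform, h = 9) is passed completely: s = 0.0000 + (9) = 9.0000
segment 2 (57.5° to 96.4°, simple-harmonic, h = -9) is passed completely: s = 9.0000 + (-9) = 0.0000
segment 3 (96.4° to 190.6°, dwell): s unchanged at 0.0000
segment 4 (190.6° to 213.7°, uniform, h = 27) is passed completely: s = 0.0000 + (27) = 27.0000
θ = 287.3° falls in segment 5 (213.7° to 296.4°, uniform, h = -18): β = 287.3 − 213.7 = 73.6°, B = 82.7°; Δs = -18·73.6/82.7 = -16.0193; s = 27.0000 − 16.0193 = 10.9807
segment 5 (213.7° to 296.4°, uniform, h = -18) is passed completely: s = 27.0000 + (-18) = 9.0000
θ = 352.3° falls in segment 6 (296.4° to 360°, uniform, h = -9): β = 352.3 − 296.4 = 55.9°, B = 63.6°; Δs = -9·55.9/63.6 = -7.9104; s = 9.0000 − 7.9104 = 1.0896

θ=287.3°: 10.9807
θ=352.3°: 1.0896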